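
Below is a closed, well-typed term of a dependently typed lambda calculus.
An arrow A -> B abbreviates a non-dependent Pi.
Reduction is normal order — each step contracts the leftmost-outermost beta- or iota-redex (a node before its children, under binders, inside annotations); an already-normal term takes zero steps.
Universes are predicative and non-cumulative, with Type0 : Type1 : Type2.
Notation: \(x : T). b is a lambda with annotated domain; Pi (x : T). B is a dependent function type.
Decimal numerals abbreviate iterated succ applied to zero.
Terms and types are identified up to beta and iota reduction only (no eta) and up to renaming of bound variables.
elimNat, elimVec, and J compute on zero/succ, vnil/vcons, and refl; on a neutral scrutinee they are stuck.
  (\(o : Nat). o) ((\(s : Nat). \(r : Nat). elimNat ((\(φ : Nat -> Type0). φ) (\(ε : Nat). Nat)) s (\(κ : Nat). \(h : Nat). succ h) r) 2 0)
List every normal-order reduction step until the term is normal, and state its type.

normal-order reduction sequence:
  (\(o : Nat). o) ((\(s : Nat). \(r : Nat). elimNat ((\(φ : Nat -> Type0). φ) (\(ε : Nat). Nat)) s (\(κ : Nat). \(h : Nat). succ h) r) 2 0)
  ~> (\(o : Nat). \(s : Nat). elimNat ((\(r : Nat -> Type0). r) (\(φ : Nat). Nat)) o (\(ε : Nat). \(κ : Nat). succ κ) s) 2 0
  ~> (\(o : Nat). elimNat ((\(s : Nat -> Type0). s) (\(r : Nat). Nat)) 2 (\(φ : Nat). \(ε : Nat). succ ε) o) 0
  ~> elimNat ((\(o : Nat -> Type0). o) (\(s : Nat). Nat)) 2 (\(r : Nat). \(φ : Nat). succ φ) 0
  ~> 2
the term's type:
  Nat


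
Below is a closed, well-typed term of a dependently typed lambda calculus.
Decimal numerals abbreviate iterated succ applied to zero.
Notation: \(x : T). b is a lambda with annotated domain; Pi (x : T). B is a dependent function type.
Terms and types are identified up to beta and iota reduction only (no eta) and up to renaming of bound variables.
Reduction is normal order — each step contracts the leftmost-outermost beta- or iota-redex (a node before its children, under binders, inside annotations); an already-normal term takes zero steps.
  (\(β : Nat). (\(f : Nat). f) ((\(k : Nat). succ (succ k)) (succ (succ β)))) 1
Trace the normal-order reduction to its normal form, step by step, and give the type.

normal-order reduction sequence:
  (\(β : Nat). (\(f : Nat). f) ((\(k : Nat). succ (succ k)) (succ (succ β)))) 1
  ~> (\(β : Nat). β) ((\(f : Nat). succ (succ f)) 3)
  ~> (\(β : Nat). succ (succ β)) 3
  ~> 5
inferred type:
  Nat


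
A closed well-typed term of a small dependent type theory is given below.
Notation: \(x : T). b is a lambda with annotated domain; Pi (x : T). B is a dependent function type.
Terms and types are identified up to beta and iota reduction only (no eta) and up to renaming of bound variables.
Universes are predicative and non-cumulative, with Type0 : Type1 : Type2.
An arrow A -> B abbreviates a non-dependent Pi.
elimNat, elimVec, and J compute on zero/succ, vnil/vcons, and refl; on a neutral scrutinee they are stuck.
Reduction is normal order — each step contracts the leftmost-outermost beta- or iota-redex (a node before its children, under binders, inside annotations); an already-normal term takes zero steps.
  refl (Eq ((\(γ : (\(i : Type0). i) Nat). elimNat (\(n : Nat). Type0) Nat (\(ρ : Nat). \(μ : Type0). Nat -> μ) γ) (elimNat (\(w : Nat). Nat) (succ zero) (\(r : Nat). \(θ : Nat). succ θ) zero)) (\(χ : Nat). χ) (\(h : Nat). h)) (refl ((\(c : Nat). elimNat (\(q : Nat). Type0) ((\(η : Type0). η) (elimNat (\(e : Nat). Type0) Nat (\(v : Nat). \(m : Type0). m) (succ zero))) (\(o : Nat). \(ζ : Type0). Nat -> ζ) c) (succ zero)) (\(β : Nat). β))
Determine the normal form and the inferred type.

normal form:
  refl (Eq (Nat -> Nat) (\(γ : Nat). γ) (\(i : Nat). i)) (refl (Nat -> Nat) (\(n : Nat). n))
inferred type:
  Eq (Eq (Nat -> Nat) (\(γ : Nat). γ) (\(i : Nat). i)) (refl (Nat -> Nat) (\(n : Nat). n)) (refl (Nat -> Nat) (\(ρ : Nat). ρ))


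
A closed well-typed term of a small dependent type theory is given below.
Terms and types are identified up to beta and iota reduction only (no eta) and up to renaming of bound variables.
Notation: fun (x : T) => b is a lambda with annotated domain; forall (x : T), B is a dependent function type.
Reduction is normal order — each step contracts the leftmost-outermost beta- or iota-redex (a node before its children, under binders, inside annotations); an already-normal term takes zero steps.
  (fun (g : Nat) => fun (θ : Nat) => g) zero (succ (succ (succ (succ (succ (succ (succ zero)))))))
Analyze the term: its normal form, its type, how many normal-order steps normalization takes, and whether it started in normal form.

normal form:
  zero
type:
  Nat
reduction steps (normal order): 2
started in normal form: no
first contracted redex: a beta-redex


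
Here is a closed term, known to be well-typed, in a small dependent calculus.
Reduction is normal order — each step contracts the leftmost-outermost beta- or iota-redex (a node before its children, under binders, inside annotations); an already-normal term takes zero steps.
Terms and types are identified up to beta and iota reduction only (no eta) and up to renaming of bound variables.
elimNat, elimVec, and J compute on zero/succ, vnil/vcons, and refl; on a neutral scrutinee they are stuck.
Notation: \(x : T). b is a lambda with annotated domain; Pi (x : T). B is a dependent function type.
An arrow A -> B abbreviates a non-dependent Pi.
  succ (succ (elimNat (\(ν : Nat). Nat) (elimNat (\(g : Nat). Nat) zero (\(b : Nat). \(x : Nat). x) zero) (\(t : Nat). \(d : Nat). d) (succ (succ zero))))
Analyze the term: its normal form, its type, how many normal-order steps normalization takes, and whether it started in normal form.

normal form:
  succ (succ zero)
inferred type:
  Nat
steps to reach normal form (normal order): 8
term was already normal: no
first redex: an elimNat iota-redex


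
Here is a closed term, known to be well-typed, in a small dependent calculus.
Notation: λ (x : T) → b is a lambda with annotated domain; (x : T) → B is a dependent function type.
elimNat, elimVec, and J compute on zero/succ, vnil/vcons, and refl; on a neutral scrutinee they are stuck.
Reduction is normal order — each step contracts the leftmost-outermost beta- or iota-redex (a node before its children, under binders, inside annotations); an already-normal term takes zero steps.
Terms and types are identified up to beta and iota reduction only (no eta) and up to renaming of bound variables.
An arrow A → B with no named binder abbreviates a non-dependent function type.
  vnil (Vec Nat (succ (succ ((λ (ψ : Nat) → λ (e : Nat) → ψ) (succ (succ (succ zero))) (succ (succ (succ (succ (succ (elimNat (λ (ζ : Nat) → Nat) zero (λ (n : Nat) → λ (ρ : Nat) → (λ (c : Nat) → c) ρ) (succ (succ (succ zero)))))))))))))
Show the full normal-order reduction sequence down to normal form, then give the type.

normal-order reduction sequence:
  vnil (Vec Nat (succ (succ ((λ (ψ : Nat) → λ (e : Nat) → ψ) (succ (succ (succ zero))) (succ (succ (succ (succ (succ (elimNat (λ (ζ : Nat) → Nat) zero (λ (n : Nat) → λ (ρ : Nat) → (λ (c : Nat) → c) ρ) (succ (succ (succ zero)))))))))))))
  ~> vnil (Vec Nat (succ (succ ((λ (ψ : Nat) → succ (succ (succ zero))) (succ (succ (succ (succ (succ (elimNat (λ (e : Nat) → Nat) zero (λ (ζ : Nat) → λ (n : Nat) → (λ (ρ : Nat) → ρ) n) (succ (succ (succ zero)))))))))))))
  ~> vnil (Vec Nat (succ (succ (succ (succ (succ zero))))))
inferred type:
  Vec (Vec Nat (succ (succ (succ (succ (succ zero)))))) zero


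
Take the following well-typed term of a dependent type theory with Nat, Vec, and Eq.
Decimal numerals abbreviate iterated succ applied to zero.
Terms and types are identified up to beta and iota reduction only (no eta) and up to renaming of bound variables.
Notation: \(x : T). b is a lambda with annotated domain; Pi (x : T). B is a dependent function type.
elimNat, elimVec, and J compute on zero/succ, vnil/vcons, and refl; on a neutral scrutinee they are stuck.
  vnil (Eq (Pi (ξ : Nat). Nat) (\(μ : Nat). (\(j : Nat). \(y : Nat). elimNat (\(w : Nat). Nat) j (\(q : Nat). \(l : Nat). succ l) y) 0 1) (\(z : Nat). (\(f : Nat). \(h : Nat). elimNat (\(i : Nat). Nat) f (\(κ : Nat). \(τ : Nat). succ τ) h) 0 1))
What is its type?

the term's type:
  Vec (Eq (Pi (ξ : Nat). Nat) (\(μ : Nat). 1) (\(j : Nat). 1)) 0


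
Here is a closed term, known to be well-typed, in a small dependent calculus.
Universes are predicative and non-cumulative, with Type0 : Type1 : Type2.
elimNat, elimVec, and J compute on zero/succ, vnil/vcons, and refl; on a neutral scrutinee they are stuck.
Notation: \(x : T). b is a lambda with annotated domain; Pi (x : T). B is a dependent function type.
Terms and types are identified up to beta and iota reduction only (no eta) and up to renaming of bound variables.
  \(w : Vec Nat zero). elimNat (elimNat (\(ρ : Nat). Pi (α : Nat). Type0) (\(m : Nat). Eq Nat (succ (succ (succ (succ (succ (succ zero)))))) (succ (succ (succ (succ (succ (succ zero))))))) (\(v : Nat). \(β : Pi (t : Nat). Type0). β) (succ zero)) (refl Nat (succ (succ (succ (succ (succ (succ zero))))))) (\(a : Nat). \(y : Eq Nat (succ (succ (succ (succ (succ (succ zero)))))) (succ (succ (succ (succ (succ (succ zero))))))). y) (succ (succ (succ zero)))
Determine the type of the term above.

the term's type:
  Pi (w : Vec Nat zero). Eq Nat (succ (succ (succ (succ (succ (succ zero)))))) (succ (succ (succ (succ (succ (succ zero))))))


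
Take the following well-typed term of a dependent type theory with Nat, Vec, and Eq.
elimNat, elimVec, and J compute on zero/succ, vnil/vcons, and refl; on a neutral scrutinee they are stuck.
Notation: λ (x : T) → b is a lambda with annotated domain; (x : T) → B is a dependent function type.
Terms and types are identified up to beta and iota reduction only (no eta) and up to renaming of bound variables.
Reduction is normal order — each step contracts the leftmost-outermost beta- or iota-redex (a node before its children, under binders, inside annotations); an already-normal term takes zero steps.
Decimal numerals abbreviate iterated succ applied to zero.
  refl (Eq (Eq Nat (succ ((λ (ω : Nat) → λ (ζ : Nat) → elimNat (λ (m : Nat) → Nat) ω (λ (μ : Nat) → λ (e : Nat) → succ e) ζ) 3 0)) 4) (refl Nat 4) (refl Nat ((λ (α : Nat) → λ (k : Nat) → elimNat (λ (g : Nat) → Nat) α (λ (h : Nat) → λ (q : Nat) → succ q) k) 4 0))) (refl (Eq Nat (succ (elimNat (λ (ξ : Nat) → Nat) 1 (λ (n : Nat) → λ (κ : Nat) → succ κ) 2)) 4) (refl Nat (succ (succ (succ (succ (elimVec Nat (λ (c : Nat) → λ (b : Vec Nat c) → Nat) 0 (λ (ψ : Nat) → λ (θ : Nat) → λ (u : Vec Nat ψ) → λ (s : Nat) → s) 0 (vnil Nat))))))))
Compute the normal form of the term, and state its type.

reduced normal form:
  refl (Eq (Eq Nat 4 4) (refl Nat 4) (refl Nat 4)) (refl (Eq Nat 4 4) (refl Nat 4))
the term's type:
  Eq (Eq (Eq Nat 4 4) (refl Nat 4) (refl Nat 4)) (refl (Eq Nat 4 4) (refl Nat 4)) (refl (Eq Nat 4 4) (refl Nat 4))
observation: the term reaches its normal form after 14 normal-order steps.


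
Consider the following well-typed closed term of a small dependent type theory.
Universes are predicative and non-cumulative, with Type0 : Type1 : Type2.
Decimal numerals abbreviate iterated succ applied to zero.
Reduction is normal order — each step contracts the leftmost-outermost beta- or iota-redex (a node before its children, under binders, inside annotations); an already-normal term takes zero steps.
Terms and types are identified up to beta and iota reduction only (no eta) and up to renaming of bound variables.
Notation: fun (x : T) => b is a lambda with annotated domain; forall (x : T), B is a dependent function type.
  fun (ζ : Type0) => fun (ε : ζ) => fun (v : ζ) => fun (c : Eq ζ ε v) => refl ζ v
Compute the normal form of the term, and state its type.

resulting normal form:
  fun (ζ : Type0) => fun (ε : ζ) => fun (v : ζ) => fun (c : Eq ζ ε v) => refl ζ v
inferred type:
  forall (ζ : Type0), forall (ε : ζ), forall (v : ζ), forall (c : Eq ζ ε v), Eq ζ v v


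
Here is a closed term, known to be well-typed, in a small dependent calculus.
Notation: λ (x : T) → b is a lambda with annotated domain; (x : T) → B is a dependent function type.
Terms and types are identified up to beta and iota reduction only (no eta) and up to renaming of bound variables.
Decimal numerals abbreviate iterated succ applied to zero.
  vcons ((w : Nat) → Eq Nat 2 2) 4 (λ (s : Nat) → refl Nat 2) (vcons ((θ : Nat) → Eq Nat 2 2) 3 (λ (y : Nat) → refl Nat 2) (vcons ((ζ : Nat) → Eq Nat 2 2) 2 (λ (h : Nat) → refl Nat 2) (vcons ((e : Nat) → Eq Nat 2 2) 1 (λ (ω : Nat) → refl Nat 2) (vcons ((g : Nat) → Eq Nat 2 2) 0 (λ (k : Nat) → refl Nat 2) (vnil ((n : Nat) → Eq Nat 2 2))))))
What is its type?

type:
  Vec ((w : Nat) → Eq Nat 2 2) 5


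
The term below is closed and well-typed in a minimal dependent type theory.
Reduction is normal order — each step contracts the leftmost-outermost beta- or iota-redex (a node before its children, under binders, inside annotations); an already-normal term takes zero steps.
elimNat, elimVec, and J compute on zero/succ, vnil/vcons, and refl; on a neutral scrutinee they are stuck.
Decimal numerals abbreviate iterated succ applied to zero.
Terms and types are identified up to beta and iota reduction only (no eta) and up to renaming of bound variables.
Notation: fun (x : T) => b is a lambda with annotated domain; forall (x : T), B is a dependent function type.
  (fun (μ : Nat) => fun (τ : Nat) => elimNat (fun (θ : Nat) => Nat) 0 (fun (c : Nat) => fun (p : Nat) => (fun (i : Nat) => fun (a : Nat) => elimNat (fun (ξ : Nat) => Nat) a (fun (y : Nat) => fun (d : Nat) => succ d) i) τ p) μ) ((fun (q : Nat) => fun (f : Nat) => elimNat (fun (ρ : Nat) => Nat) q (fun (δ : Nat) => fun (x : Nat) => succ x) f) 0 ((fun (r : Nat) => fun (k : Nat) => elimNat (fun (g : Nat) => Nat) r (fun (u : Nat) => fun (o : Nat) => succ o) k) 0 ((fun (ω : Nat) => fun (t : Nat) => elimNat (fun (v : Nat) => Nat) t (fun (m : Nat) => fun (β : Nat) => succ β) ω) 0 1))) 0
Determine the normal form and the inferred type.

normal form:
  0
type:
  Nat
observation: reduction starts at a beta-redex, and 24 normal-order steps reach the normal form.


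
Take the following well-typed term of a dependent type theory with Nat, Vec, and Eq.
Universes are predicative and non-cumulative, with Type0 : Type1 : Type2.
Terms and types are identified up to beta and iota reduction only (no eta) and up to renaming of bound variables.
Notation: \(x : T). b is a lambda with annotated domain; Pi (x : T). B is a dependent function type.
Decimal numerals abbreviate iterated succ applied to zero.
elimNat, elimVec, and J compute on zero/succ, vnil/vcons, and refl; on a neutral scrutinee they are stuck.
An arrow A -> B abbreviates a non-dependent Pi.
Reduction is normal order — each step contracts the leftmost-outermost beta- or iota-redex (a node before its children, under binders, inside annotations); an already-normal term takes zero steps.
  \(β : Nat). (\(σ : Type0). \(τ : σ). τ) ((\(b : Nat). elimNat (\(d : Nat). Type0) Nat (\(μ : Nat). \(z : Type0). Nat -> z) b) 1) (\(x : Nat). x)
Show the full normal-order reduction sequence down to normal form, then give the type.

reduction (normal order):
  \(β : Nat). (\(σ : Type0). \(τ : σ). τ) ((\(b : Nat). elimNat (\(d : Nat). Type0) Nat (\(μ : Nat). \(z : Type0). Nat -> z) b) 1) (\(x : Nat). x)
  ~> \(β : Nat). (\(σ : (\(τ : Nat). elimNat (\(b : Nat). Type0) Nat (\(d : Nat). \(μ : Type0). Nat -> μ) τ) 1). σ) (\(z : Nat). z)
  ~> \(β : Nat). \(σ : Nat). σ
the term's type:
  Nat -> Nat -> Nat


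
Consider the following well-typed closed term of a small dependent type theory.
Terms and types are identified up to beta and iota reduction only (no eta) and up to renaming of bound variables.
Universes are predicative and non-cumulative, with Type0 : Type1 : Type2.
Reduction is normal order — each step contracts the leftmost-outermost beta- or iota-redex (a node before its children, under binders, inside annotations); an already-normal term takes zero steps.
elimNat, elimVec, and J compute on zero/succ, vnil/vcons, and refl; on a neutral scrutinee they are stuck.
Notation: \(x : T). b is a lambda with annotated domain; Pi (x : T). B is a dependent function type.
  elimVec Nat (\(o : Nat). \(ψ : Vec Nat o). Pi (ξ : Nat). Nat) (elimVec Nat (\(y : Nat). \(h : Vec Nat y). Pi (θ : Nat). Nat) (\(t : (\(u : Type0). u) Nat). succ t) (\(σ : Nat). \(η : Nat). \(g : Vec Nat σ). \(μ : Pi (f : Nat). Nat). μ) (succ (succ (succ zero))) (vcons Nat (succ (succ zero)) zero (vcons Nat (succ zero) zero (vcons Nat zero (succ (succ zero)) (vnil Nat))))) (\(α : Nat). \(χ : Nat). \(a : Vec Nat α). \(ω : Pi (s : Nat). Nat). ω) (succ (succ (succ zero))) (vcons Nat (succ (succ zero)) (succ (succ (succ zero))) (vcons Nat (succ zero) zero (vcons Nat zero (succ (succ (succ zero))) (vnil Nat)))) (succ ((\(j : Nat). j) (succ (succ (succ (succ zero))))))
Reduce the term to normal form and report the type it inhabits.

reduced normal form:
  succ (succ (succ (succ (succ (succ zero)))))
type:
  Nat
observation: the leftmost-outermost redex is an elimVec iota-redex, and normalization takes 34 steps.


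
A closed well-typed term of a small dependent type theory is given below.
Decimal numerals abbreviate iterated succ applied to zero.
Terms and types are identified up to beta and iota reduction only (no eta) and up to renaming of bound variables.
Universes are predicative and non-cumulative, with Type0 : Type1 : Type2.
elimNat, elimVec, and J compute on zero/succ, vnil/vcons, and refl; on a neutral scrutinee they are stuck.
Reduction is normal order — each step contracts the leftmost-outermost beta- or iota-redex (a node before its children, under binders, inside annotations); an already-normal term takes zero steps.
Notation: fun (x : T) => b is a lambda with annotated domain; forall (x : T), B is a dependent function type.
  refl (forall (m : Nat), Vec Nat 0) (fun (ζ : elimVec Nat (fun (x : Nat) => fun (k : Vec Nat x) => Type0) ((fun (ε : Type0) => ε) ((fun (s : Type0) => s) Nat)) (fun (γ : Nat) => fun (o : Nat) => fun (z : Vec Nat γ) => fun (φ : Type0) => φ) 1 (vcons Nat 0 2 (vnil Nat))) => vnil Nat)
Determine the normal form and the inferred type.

resulting normal form:
  refl (forall (m : Nat), Vec Nat 0) (fun (ζ : Nat) => vnil Nat)
inferred type:
  Eq (forall (m : Nat), Vec Nat 0) (fun (ζ : Nat) => vnil Nat) (fun (x : Nat) => vnil Nat)


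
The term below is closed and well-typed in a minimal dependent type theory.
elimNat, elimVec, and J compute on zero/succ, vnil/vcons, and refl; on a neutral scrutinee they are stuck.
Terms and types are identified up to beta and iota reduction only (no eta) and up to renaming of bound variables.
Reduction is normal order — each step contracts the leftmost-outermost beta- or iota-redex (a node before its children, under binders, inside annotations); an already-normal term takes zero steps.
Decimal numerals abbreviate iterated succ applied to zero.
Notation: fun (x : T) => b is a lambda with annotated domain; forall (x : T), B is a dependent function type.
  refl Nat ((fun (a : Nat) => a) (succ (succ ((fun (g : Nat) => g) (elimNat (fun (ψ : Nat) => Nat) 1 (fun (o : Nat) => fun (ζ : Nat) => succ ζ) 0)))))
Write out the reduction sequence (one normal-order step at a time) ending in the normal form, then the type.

normal-order reduction sequence:
  refl Nat ((fun (a : Nat) => a) (succ (succ ((fun (g : Nat) => g) (elimNat (fun (ψ : Nat) => Nat) 1 (fun (o : Nat) => fun (ζ : Nat) => succ ζ) 0)))))
  ~> refl Nat (succ (succ ((fun (a : Nat) => a) (elimNat (fun (g : Nat) => Nat) 1 (fun (ψ : Nat) => fun (o : Nat) => succ o) 0))))
  ~> refl Nat (succ (succ (elimNat (fun (a : Nat) => Nat) 1 (fun (g : Nat) => fun (ψ : Nat) => succ ψ) 0)))
  ~> refl Nat 3
inferred type:
  Eq Nat 3 3


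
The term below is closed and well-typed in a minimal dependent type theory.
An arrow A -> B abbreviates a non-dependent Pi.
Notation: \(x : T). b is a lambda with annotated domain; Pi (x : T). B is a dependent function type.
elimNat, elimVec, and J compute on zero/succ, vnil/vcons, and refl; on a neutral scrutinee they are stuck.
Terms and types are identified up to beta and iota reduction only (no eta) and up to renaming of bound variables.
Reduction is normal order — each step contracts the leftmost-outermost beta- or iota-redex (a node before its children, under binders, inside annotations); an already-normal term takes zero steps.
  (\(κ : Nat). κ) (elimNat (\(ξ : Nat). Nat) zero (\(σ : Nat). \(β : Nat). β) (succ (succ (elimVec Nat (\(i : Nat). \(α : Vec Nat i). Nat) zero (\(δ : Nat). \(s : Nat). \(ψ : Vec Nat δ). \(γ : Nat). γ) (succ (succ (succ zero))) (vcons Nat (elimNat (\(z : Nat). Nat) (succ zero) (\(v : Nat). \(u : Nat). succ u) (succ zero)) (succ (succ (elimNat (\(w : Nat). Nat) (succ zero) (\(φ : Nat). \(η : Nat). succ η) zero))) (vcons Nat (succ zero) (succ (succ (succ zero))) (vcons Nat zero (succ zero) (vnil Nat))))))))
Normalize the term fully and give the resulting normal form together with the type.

reduced normal form:
  zero
the term's type:
  Nat


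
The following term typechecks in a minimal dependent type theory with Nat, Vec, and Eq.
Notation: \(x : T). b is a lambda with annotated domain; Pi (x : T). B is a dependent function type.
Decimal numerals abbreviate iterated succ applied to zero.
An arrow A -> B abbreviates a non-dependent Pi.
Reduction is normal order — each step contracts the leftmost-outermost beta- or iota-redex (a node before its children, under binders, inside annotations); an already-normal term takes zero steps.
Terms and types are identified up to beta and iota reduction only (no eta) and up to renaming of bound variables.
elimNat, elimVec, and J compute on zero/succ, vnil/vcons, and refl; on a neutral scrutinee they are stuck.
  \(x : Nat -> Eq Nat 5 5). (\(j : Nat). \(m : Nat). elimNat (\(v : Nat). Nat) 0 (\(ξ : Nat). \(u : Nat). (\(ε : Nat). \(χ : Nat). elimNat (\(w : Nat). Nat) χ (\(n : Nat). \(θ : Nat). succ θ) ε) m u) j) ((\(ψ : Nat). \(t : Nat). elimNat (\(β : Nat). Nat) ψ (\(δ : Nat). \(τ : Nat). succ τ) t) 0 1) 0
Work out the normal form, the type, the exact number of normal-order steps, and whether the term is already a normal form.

reduced normal form:
  \(x : Nat -> Eq Nat 5 5). 0
the term's type:
  (Nat -> Eq Nat 5 5) -> Nat
steps to reach normal form (normal order): 15
term was already normal: no
first redex: a beta-redex


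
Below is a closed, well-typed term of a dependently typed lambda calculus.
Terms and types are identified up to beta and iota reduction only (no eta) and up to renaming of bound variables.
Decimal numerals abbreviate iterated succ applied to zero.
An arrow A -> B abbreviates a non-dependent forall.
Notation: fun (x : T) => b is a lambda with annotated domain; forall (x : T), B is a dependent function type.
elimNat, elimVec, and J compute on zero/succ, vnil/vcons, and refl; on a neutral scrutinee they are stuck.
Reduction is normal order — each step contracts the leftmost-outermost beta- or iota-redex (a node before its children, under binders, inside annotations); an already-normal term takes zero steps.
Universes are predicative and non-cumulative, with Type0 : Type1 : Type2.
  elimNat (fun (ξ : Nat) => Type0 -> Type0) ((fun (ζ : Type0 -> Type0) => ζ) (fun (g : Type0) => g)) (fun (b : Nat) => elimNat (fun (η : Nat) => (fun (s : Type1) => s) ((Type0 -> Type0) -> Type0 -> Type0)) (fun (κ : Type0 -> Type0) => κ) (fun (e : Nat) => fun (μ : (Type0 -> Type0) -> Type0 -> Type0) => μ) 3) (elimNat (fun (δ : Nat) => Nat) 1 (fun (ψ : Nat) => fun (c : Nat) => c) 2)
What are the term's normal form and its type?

resulting normal form:
  fun (ξ : Type0) => ξ
the term's type:
  Type0 -> Type0


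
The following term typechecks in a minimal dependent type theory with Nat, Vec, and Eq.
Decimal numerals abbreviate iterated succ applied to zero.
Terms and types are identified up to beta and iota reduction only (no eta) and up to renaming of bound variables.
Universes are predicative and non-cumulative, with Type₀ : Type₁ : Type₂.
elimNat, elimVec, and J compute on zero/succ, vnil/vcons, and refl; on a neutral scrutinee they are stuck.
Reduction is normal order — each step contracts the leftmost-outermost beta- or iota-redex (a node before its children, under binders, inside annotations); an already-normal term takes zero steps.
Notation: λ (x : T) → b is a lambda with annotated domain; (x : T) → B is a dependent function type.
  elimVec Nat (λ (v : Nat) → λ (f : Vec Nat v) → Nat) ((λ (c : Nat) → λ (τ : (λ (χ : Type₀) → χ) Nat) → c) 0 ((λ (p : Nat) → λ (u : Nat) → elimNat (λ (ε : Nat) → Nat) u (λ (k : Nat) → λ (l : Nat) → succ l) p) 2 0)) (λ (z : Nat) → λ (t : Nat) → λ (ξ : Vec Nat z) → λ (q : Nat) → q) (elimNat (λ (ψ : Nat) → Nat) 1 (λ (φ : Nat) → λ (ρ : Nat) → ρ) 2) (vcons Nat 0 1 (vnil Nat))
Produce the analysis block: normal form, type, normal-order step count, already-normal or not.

reduced normal form:
  0
the term's type:
  Nat
normal-order step count: 8
already normal: no
first contracted redex: an elimVec iota-redex


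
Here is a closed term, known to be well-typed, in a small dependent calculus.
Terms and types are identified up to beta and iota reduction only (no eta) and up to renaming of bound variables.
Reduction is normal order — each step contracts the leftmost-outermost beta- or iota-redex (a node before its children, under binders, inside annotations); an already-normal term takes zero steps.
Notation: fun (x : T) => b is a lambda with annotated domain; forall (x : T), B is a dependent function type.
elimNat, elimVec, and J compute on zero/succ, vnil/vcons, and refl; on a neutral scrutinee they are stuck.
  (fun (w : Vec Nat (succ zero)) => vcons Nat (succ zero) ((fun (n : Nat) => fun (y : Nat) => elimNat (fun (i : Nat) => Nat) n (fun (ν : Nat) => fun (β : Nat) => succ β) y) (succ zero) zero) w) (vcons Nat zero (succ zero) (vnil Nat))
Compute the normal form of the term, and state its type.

resulting normal form:
  vcons Nat (succ zero) (succ zero) (vcons Nat zero (succ zero) (vnil Nat))
the term's type:
  Vec Nat (succ (succ zero))


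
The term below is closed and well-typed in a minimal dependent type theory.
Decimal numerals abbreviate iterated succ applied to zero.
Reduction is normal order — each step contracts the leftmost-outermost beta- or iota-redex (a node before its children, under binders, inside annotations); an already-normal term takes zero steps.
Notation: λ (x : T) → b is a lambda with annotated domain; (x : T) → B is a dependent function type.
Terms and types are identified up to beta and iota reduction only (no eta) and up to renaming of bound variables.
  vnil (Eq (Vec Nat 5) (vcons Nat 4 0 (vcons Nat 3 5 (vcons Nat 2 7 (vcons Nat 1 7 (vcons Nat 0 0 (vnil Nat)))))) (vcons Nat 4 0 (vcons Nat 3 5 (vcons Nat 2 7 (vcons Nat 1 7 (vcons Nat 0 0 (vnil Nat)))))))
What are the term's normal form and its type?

normal form:
  vnil (Eq (Vec Nat 5) (vcons Nat 4 0 (vcons Nat 3 5 (vcons Nat 2 7 (vcons Nat 1 7 (vcons Nat 0 0 (vnil Nat)))))) (vcons Nat 4 0 (vcons Nat 3 5 (vcons Nat 2 7 (vcons Nat 1 7 (vcons Nat 0 0 (vnil Nat)))))))
type:
  Vec (Eq (Vec Nat 5) (vcons Nat 4 0 (vcons Nat 3 5 (vcons Nat 2 7 (vcons Nat 1 7 (vcons Nat 0 0 (vnil Nat)))))) (vcons Nat 4 0 (vcons Nat 3 5 (vcons Nat 2 7 (vcons Nat 1 7 (vcons Nat 0 0 (vnil Nat))))))) 0
observation: no redex remains anywhere in the term; it is its own normal form.


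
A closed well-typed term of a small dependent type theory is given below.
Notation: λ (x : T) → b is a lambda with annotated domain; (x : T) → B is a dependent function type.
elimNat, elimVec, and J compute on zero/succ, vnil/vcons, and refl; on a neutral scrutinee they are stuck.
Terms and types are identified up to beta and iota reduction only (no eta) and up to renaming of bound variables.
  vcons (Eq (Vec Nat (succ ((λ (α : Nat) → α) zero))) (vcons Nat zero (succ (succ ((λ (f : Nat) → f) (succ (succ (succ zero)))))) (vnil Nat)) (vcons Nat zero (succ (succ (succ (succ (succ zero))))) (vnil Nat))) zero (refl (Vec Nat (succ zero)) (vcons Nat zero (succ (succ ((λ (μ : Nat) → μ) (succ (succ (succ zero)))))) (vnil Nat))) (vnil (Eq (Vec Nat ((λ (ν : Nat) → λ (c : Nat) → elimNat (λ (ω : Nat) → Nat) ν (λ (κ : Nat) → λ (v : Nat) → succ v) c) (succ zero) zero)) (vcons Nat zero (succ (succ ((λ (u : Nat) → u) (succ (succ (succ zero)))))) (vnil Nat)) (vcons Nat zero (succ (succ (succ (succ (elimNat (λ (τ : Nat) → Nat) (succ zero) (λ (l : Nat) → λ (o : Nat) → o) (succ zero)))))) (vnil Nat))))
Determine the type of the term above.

the term's type:
  Vec (Eq (Vec Nat (succ zero)) (vcons Nat zero (succ (succ (succ (succ (succ zero))))) (vnil Nat)) (vcons Nat zero (succ (succ (succ (succ (succ zero))))) (vnil Nat))) (succ zero)


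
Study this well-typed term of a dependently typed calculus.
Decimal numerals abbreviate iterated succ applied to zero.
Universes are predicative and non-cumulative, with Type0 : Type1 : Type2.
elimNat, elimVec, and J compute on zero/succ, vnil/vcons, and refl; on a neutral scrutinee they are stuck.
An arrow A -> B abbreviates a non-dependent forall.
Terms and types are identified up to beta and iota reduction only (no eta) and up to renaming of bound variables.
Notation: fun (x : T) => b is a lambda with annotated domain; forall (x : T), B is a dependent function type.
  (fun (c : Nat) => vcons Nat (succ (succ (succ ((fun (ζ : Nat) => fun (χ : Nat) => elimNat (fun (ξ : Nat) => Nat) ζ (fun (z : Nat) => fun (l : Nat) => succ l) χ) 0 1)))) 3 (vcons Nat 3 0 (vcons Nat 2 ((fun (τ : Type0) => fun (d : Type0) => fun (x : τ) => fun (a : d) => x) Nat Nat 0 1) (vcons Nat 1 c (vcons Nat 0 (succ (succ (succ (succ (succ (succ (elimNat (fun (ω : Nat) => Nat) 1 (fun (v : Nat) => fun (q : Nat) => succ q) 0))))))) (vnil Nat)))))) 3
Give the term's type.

inferred type:
  Vec Nat 5


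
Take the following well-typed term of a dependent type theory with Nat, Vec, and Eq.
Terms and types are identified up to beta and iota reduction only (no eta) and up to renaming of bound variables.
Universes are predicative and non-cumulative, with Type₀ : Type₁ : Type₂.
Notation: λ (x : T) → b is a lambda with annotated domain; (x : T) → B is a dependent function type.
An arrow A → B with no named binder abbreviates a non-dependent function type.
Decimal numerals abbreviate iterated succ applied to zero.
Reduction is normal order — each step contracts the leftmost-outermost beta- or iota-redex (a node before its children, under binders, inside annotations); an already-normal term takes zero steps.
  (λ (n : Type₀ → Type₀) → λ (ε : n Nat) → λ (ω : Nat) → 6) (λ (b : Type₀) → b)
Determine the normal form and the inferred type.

resulting normal form:
  λ (n : Nat) → λ (ε : Nat) → 6
inferred type:
  Nat → Nat → Nat
observation: contracting a beta-redex first, the term normalizes in 2 steps.


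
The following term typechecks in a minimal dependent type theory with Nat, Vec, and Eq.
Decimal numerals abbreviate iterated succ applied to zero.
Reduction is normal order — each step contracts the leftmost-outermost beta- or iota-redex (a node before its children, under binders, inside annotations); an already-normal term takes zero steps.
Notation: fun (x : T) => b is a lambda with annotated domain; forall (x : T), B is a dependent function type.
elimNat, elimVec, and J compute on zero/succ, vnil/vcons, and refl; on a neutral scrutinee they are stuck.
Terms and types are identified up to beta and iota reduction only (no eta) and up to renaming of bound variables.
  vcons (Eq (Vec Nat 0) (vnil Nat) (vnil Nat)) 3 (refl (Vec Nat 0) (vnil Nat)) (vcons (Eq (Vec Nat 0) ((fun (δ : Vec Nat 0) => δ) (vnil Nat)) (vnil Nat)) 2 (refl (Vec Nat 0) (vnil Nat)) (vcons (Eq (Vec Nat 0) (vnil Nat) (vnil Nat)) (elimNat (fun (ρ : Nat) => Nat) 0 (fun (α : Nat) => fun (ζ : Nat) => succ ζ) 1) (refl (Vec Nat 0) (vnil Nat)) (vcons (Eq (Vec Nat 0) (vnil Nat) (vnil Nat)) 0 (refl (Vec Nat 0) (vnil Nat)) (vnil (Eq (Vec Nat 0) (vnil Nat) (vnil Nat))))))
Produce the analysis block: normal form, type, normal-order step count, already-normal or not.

normal form:
  vcons (Eq (Vec Nat 0) (vnil Nat) (vnil Nat)) 3 (refl (Vec Nat 0) (vnil Nat)) (vcons (Eq (Vec Nat 0) (vnil Nat) (vnil Nat)) 2 (refl (Vec Nat 0) (vnil Nat)) (vcons (Eq (Vec Nat 0) (vnil Nat) (vnil Nat)) 1 (refl (Vec Nat 0) (vnil Nat)) (vcons (Eq (Vec Nat 0) (vnil Nat) (vnil Nat)) 0 (refl (Vec Nat 0) (vnil Nat)) (vnil (Eq (Vec Nat 0) (vnil Nat) (vnil Nat))))))
the term's type:
  Vec (Eq (Vec Nat 0) (vnil Nat) (vnil Nat)) 4
steps to reach normal form (normal order): 5
started in normal form: no
first redex: a beta-redex


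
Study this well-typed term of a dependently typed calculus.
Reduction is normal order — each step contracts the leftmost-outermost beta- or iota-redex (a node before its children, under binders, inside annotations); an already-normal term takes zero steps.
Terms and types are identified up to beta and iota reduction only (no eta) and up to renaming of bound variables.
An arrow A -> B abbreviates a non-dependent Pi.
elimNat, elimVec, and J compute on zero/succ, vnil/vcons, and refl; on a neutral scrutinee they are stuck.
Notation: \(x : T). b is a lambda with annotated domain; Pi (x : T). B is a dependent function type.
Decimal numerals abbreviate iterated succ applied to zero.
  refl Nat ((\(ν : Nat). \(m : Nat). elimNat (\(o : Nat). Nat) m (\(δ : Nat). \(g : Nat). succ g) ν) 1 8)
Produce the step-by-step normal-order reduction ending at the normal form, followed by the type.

reduction (normal order):
  refl Nat ((\(ν : Nat). \(m : Nat). elimNat (\(o : Nat). Nat) m (\(δ : Nat). \(g : Nat). succ g) ν) 1 8)
  ~> refl Nat ((\(ν : Nat). elimNat (\(m : Nat). Nat) ν (\(o : Nat). \(δ : Nat). succ δ) 1) 8)
  ~> refl Nat (elimNat (\(ν : Nat). Nat) 8 (\(m : Nat). \(o : Nat). succ o) 1)
  ~> refl Nat ((\(ν : Nat). \(m : Nat). succ m) 0 (elimNat (\(o : Nat). Nat) 8 (\(δ : Nat). \(g : Nat). succ g) 0))
  ~> refl Nat ((\(ν : Nat). succ ν) (elimNat (\(m : Nat). Nat) 8 (\(o : Nat). \(δ : Nat). succ δ) 0))
  ~> refl Nat (succ (elimNat (\(ν : Nat). Nat) 8 (\(m : Nat). \(o : Nat). succ o) 0))
  ~> refl Nat 9
type:
  Eq Nat 9 9


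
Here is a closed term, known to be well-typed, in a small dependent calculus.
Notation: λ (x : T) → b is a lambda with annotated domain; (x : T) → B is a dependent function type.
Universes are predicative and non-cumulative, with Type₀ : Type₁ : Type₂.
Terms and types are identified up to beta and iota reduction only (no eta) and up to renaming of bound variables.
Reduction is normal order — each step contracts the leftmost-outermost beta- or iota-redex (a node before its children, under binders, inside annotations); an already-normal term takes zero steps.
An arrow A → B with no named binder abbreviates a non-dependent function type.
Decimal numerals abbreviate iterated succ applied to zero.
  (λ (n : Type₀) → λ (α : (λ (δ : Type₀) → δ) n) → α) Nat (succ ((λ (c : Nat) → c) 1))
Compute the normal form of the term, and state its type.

reduced normal form:
  2
type:
  Nat
observation: the first redex contracted is a beta-redex; the normal form is reached in 3 normal-order steps.


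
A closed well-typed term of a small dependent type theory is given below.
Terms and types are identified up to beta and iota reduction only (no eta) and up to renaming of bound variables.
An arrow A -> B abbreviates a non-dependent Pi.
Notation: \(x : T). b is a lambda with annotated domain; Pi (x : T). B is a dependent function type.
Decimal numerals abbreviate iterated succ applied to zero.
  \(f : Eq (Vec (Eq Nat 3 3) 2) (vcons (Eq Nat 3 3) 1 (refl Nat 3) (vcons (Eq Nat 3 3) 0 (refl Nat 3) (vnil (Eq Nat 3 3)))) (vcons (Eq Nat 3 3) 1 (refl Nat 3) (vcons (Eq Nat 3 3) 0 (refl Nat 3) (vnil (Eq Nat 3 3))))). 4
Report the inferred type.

inferred type:
  Eq (Vec (Eq Nat 3 3) 2) (vcons (Eq Nat 3 3) 1 (refl Nat 3) (vcons (Eq Nat 3 3) 0 (refl Nat 3) (vnil (Eq Nat 3 3)))) (vcons (Eq Nat 3 3) 1 (refl Nat 3) (vcons (Eq Nat 3 3) 0 (refl Nat 3) (vnil (Eq Nat 3 3)))) -> Nat


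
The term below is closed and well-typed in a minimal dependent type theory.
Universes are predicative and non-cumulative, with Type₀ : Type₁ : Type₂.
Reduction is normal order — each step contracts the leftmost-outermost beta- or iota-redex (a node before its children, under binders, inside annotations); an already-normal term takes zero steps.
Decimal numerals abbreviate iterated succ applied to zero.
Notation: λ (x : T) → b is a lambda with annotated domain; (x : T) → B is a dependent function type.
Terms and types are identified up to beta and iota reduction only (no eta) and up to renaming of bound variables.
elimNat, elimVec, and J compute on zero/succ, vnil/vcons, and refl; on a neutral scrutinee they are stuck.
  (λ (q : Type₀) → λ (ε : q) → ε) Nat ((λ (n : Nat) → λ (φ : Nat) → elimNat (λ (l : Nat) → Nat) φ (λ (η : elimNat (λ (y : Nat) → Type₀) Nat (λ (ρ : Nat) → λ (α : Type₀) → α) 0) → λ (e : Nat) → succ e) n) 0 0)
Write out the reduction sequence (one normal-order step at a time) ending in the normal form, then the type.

normal-order reduction sequence:
  (λ (q : Type₀) → λ (ε : q) → ε) Nat ((λ (n : Nat) → λ (φ : Nat) → elimNat (λ (l : Nat) → Nat) φ (λ (η : elimNat (λ (y : Nat) → Type₀) Nat (λ (ρ : Nat) → λ (α : Type₀) → α) 0) → λ (e : Nat) → succ e) n) 0 0)
  ~> (λ (q : Nat) → q) ((λ (ε : Nat) → λ (n : Nat) → elimNat (λ (φ : Nat) → Nat) n (λ (l : elimNat (λ (η : Nat) → Type₀) Nat (λ (y : Nat) → λ (ρ : Type₀) → ρ) 0) → λ (α : Nat) → succ α) ε) 0 0)
  ~> (λ (q : Nat) → λ (ε : Nat) → elimNat (λ (n : Nat) → Nat) ε (λ (φ : elimNat (λ (l : Nat) → Type₀) Nat (λ (η : Nat) → λ (y : Type₀) → y) 0) → λ (ρ : Nat) → succ ρ) q) 0 0
  ~> (λ (q : Nat) → elimNat (λ (ε : Nat) → Nat) q (λ (n : elimNat (λ (φ : Nat) → Type₀) Nat (λ (l : Nat) → λ (η : Type₀) → η) 0) → λ (y : Nat) → succ y) 0) 0
  ~> elimNat (λ (q : Nat) → Nat) 0 (λ (ε : elimNat (λ (n : Nat) → Type₀) Nat (λ (φ : Nat) → λ (l : Type₀) → l) 0) → λ (η : Nat) → succ η) 0
  ~> 0
the term's type:
  Nat


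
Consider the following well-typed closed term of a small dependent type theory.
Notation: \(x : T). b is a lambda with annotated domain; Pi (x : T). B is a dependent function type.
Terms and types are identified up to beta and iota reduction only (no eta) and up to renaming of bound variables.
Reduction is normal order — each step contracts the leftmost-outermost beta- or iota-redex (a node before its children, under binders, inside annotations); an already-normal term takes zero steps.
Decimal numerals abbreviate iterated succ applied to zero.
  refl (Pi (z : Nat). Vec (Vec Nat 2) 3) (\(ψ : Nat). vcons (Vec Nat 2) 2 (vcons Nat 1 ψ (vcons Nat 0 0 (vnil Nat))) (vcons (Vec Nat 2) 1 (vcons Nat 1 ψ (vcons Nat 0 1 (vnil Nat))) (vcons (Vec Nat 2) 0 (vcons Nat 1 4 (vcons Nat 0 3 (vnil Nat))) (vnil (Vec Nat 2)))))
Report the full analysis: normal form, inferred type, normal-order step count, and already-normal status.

normal form:
  refl (Pi (z : Nat). Vec (Vec Nat 2) 3) (\(ψ : Nat). vcons (Vec Nat 2) 2 (vcons Nat 1 ψ (vcons Nat 0 0 (vnil Nat))) (vcons (Vec Nat 2) 1 (vcons Nat 1 ψ (vcons Nat 0 1 (vnil Nat))) (vcons (Vec Nat 2) 0 (vcons Nat 1 4 (vcons Nat 0 3 (vnil Nat))) (vnil (Vec Nat 2)))))
inferred type:
  Eq (Pi (z : Nat). Vec (Vec Nat 2) 3) (\(ψ : Nat). vcons (Vec Nat 2) 2 (vcons Nat 1 ψ (vcons Nat 0 0 (vnil Nat))) (vcons (Vec Nat 2) 1 (vcons Nat 1 ψ (vcons Nat 0 1 (vnil Nat))) (vcons (Vec Nat 2) 0 (vcons Nat 1 4 (vcons Nat 0 3 (vnil Nat))) (vnil (Vec Nat 2))))) (\(g : Nat). vcons (Vec Nat 2) 2 (vcons Nat 1 g (vcons Nat 0 0 (vnil Nat))) (vcons (Vec Nat 2) 1 (vcons Nat 1 g (vcons Nat 0 1 (vnil Nat))) (vcons (Vec Nat 2) 0 (vcons Nat 1 4 (vcons Nat 0 3 (vnil Nat))) (vnil (Vec Nat 2)))))
normal-order step count: 0
started in normal form: yes
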